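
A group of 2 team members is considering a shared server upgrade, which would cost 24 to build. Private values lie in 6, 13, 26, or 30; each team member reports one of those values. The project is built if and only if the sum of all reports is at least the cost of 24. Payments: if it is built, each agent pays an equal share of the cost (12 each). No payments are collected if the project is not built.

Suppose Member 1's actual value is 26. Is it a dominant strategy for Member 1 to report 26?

Yes

Check each profile of the others' reports and compare truth against every alternative report.
Others report (6): truth gives 14, best alternative gives 14.
Others report (13): truth gives 14, best alternative gives 14.
Others report (26): truth gives 14, best alternative gives 14.
Others report (30): truth gives 14, best alternative gives 14.
In every case the truthful report is at least as good as any alternative, so it is a dominant strategy.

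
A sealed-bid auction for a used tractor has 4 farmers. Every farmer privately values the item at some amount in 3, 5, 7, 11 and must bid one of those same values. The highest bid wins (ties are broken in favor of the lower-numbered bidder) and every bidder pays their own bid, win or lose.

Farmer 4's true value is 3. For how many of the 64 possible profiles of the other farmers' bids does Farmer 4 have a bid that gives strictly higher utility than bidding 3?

1

Others bid (3, 3, 3): truth gives -3; bid 5 gives -2 > -3. Violating.
Others bid (3, 3, 5): truth gives -3; no alternative beats it.
Others bid (3, 3, 7): truth gives -3; no alternative beats it.
(Checking all 64 profiles: 1 has a profitable deviation, 63 do not.)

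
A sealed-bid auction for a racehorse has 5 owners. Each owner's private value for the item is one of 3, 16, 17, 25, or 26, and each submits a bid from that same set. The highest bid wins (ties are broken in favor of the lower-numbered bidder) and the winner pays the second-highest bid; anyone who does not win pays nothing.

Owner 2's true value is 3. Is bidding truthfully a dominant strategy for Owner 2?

Yes

Check each profile of the others' bids and compare truth against every alternative bid.
Others bid (3, 3, 3, 16): truth gives 0, best alternative gives -13.
Others bid (3, 3, 16, 3): truth gives 0, best alternative gives -13.
Others bid (3, 3, 16, 16): truth gives 0, best alternative gives -13.
Others bid (3, 16, 3, 3): truth gives 0, best alternative gives -13.
Others bid (3, 16, 3, 16): truth gives 0, best alternative gives -13.
Others bid (3, 16, 16, 3): truth gives 0, best alternative gives -13.
(Remaining 619 profiles checked similarly; truth is weakly best in each.)
In every case the truthful bid is at least as good as any alternative, so it is a dominant strategy.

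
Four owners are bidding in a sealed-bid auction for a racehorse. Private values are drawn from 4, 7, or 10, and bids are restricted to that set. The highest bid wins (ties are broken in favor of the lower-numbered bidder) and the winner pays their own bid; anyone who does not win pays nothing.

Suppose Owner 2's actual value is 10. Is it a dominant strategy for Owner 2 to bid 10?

No

Consider the case where Owner 1 bids 4, Owner 3 bids 4 and Owner 4 bids 4.
Truthful bid 10: wins, pays 10, utility 10 - 10 = 0.
Bid 7 instead: wins, pays 7, utility 10 - 7 = 3.
Since 3 > 0, bidding 7 is strictly better here, so truthful bidding is not dominant.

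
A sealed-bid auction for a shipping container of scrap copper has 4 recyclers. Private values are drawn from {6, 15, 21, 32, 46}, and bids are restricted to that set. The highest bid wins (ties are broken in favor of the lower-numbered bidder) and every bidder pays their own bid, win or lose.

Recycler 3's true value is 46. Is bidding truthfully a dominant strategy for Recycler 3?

Consider the case where Recycler 1 bids 6, Recycler 2 bids 6 and Recycler 4 bids 6.
Truthful bid 46: wins, pays 46, utility 46 - 46 = 0.
Bid 15 instead: wins, pays 15, utility 46 - 15 = 31.
Since 31 > 0, bidding 15 is strictly better here, so truthful bidding is not dominant.

No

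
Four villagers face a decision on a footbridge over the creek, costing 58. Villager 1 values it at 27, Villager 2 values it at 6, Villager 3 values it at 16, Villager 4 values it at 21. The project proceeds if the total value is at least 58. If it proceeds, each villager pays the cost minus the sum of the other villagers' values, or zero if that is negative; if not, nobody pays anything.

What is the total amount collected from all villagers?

Total value 70 ≥ cost 58, so it is built.
Villager 1: others sum to 43; max(0, 58 - 43) = 15.
Villager 2: others sum to 64; max(0, 58 - 64) = 0.
Villager 3: others sum to 54; max(0, 58 - 54) = 4.
Villager 4: others sum to 49; max(0, 58 - 49) = 9.
Total collected = 15 + 0 + 4 + 9 = 28.

28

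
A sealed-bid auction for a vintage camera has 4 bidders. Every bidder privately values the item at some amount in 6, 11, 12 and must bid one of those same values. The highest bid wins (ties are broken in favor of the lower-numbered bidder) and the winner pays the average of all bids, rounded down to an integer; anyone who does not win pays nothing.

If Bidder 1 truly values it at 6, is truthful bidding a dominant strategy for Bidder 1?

Check each profile of the others' bids and compare truth against every alternative bid.
Others bid (11, 11, 11): truth gives 0, best alternative gives -5.
Others bid (6, 11, 11): truth gives 0, best alternative gives -3.
Others bid (11, 6, 11): truth gives 0, best alternative gives -3.
Others bid (11, 11, 6): truth gives 0, best alternative gives -3.
Others bid (6, 6, 11): truth gives 0, best alternative gives -2.
Others bid (6, 11, 6): truth gives 0, best alternative gives -2.
(Remaining 21 profiles checked similarly; truth is weakly best in each.)
In every case the truthful bid is at least as good as any alternative, so it is a dominant strategy.

Yes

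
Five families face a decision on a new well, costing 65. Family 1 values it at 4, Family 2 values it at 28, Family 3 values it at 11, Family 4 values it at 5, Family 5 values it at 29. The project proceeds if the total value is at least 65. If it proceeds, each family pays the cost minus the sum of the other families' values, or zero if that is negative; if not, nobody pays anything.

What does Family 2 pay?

Total value 77 ≥ cost 65, so the project is built.
The other families' values sum to 49.
Cost minus that sum is 65 - 49 = 16.

16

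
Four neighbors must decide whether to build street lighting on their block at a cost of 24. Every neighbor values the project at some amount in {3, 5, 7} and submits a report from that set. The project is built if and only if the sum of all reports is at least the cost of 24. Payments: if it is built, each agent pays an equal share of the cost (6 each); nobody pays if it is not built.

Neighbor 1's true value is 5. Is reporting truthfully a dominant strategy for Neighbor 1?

Consider the case where Neighbor 2 reports 5, Neighbor 3 reports 7 and Neighbor 4 reports 7.
Truthful report 5: project built, pays 6, utility 5 - 6 = -1.
Report 3 instead: project not built, utility 0.
Since 0 > -1, reporting 3 is strictly better here, so truthful reporting is not dominant.

No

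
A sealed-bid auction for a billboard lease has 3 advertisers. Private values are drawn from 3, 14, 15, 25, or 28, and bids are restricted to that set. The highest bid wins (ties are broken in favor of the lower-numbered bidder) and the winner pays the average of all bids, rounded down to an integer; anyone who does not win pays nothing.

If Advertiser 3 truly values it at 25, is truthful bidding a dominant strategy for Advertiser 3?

Consider the case where Advertiser 1 bids 3 and Advertiser 2 bids 3.
Truthful bid 25: wins, pays 10, utility 25 - 10 = 15.
Bid 14 instead: wins, pays 6, utility 25 - 6 = 19.
Since 19 > 15, bidding 14 is strictly better here, so truthful bidding is not dominant.

No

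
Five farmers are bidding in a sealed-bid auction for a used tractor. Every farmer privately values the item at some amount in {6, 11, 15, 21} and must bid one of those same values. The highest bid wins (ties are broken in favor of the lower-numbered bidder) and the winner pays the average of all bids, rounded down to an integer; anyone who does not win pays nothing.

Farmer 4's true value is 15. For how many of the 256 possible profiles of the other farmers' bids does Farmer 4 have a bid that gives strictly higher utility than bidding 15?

Others bid (6, 6, 6, 21): truth gives 0; bid 21 gives 3 > 0. Violating.
Others bid (6, 6, 11, 21): truth gives 0; bid 21 gives 2 > 0. Violating.
Others bid (6, 6, 15, 6): truth gives 0; bid 21 gives 5 > 0. Violating.
Others bid (6, 6, 15, 11): truth gives 0; bid 21 gives 4 > 0. Violating.
Others bid (6, 6, 6, 6): truth gives 8; no alternative beats it.
Others bid (6, 6, 6, 11): truth gives 7; no alternative beats it.
(Checking all 256 profiles: 68 have a profitable deviation, 188 do not.)

68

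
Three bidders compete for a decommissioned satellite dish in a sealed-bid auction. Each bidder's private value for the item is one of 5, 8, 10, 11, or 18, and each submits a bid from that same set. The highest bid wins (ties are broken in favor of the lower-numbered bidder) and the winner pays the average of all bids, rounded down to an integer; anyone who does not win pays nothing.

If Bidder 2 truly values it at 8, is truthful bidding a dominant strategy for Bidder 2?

No

Consider the case where Bidder 1 bids 8 and Bidder 3 bids 5.
Truthful bid 8: loses, pays 0, utility 0.
Bid 10 instead: wins, pays 7, utility 8 - 7 = 1.
Since 1 > 0, bidding 10 is strictly better here, so truthful bidding is not dominant.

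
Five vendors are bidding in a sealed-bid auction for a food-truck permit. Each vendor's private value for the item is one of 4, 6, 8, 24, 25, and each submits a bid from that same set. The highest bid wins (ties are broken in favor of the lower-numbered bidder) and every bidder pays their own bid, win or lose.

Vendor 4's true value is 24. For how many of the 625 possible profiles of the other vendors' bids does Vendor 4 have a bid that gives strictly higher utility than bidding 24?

Others bid (4, 4, 4, 4): truth gives 0; bid 6 gives 18 > 0. Violating.
Others bid (4, 4, 4, 6): truth gives 0; bid 6 gives 18 > 0. Violating.
Others bid (4, 4, 4, 8): truth gives 0; bid 8 gives 16 > 0. Violating.
Others bid (4, 4, 4, 25): truth gives -24; bid 25 gives -1 > -24. Violating.
Others bid (4, 4, 4, 24): truth gives 0; no alternative beats it.
Others bid (4, 4, 6, 24): truth gives 0; no alternative beats it.
(Checking all 625 profiles: 541 have a profitable deviation, 84 do not.)

541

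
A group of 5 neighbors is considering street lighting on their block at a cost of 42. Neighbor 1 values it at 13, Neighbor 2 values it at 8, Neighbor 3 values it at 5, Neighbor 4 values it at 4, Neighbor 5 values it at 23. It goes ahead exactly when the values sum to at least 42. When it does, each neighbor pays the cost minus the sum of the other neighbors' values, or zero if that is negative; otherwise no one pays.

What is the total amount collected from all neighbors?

Total value 53 ≥ cost 42, so it is built.
Neighbor 1: others sum to 40; max(0, 42 - 40) = 2.
Neighbor 2: others sum to 45; max(0, 42 - 45) = 0.
Neighbor 3: others sum to 48; max(0, 42 - 48) = 0.
Neighbor 4: others sum to 49; max(0, 42 - 49) = 0.
Neighbor 5: others sum to 30; max(0, 42 - 30) = 12.
Total collected = 2 + 0 + 0 + 0 + 12 = 14.

14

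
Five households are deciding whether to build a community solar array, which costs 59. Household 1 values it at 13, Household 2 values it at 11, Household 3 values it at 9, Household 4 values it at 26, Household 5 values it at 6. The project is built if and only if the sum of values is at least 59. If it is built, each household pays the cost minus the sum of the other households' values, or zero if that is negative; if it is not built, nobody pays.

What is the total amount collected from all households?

Total value 65 ≥ cost 59, so it is built.
Household 1: others sum to 52; max(0, 59 - 52) = 7.
Household 2: others sum to 54; max(0, 59 - 54) = 5.
Household 3: others sum to 56; max(0, 59 - 56) = 3.
Household 4: others sum to 39; max(0, 59 - 39) = 20.
Household 5: others sum to 59; max(0, 59 - 59) = 0.
Total collected = 7 + 5 + 3 + 20 + 0 = 35.

35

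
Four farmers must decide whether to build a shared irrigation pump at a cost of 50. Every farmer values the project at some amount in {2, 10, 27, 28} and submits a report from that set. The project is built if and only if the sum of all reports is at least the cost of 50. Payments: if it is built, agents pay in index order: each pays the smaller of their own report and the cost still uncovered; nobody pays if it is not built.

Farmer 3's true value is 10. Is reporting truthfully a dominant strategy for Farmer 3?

No

Consider the case where Farmer 1 reports 2, Farmer 2 reports 27 and Farmer 4 reports 27.
Truthful report 10: project built, pays 10, utility 10 - 10 = 0.
Report 2 instead: project built, pays 2, utility 10 - 2 = 8.
Since 8 > 0, reporting 2 is strictly better here, so truthful reporting is not dominant.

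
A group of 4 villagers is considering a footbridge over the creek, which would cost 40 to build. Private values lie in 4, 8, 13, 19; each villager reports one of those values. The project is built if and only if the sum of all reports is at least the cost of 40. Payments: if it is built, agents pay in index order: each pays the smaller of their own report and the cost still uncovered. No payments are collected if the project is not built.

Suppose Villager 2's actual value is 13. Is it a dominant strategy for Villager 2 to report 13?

Consider the case where Villager 1 reports 4, Villager 3 reports 13 and Villager 4 reports 19.
Truthful report 13: project built, pays 13, utility 13 - 13 = 0.
Report 4 instead: project built, pays 4, utility 13 - 4 = 9.
Since 9 > 0, reporting 4 is strictly better here, so truthful reporting is not dominant.

No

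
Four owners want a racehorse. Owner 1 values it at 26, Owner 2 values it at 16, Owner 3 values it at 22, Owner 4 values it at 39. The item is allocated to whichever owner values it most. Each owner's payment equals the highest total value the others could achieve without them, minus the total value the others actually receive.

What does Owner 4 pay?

Owner 4 has the highest value and receives the item.
Without Owner 4, the item would go to the next-highest value, 26, so the others could achieve 26.
With Owner 4 present and winning, the others receive nothing, so their total is 0.
Payment = 26 - 0 = 26.

26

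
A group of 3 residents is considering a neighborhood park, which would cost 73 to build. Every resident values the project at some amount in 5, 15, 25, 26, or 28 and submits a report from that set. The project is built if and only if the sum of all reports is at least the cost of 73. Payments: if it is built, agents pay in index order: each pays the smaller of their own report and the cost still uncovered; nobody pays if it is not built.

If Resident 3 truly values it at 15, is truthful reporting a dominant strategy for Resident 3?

Yes

Check each profile of the others' reports and compare truth against every alternative report.
Others report (5, 5): truth gives 0, best alternative gives 0.
Others report (5, 15): truth gives 0, best alternative gives 0.
Others report (5, 25): truth gives 0, best alternative gives 0.
Others report (5, 26): truth gives 0, best alternative gives 0.
Others report (5, 28): truth gives 0, best alternative gives 0.
Others report (15, 5): truth gives 0, best alternative gives 0.
(Remaining 19 profiles checked similarly; truth is weakly best in each.)
In every case the truthful report is at least as good as any alternative, so it is a dominant strategy.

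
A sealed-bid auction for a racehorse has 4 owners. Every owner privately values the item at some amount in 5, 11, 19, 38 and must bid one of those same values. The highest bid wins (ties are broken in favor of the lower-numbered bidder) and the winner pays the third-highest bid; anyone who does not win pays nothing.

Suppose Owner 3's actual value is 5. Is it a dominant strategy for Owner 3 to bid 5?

Yes

Check each profile of the others' bids and compare truth against every alternative bid.
Others bid (5, 5, 5): truth gives 0, best alternative gives 0.
Others bid (5, 5, 11): truth gives 0, best alternative gives 0.
Others bid (5, 5, 19): truth gives 0, best alternative gives 0.
Others bid (5, 5, 38): truth gives 0, best alternative gives 0.
Others bid (5, 11, 5): truth gives 0, best alternative gives 0.
Others bid (5, 11, 11): truth gives 0, best alternative gives 0.
(Remaining 58 profiles checked similarly; truth is weakly best in each.)
In every case the truthful bid is at least as good as any alternative, so it is a dominant strategy.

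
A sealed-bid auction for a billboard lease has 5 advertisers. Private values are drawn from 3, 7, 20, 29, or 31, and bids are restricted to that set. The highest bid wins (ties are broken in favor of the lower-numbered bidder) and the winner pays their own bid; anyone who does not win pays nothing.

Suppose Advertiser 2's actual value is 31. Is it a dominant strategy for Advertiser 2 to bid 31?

Consider the case where Advertiser 1 bids 3, Advertiser 3 bids 3, Advertiser 4 bids 3 and Advertiser 5 bids 3.
Truthful bid 31: wins, pays 31, utility 31 - 31 = 0.
Bid 7 instead: wins, pays 7, utility 31 - 7 = 24.
Since 24 > 0, bidding 7 is strictly better here, so truthful bidding is not dominant.

No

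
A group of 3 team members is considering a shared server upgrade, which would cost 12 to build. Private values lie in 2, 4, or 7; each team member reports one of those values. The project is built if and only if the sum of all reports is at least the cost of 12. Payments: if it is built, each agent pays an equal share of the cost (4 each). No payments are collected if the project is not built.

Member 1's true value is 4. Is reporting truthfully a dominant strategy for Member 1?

Check each profile of the others' reports and compare truth against every alternative report.
Others report (2, 2): truth gives 0, best alternative gives 0.
Others report (2, 4): truth gives 0, best alternative gives 0.
Others report (2, 7): truth gives 0, best alternative gives 0.
Others report (4, 2): truth gives 0, best alternative gives 0.
Others report (4, 4): truth gives 0, best alternative gives 0.
Others report (4, 7): truth gives 0, best alternative gives 0.
(Remaining 3 profiles checked similarly; truth is weakly best in each.)
In every case the truthful report is at least as good as any alternative, so it is a dominant strategy.

Yes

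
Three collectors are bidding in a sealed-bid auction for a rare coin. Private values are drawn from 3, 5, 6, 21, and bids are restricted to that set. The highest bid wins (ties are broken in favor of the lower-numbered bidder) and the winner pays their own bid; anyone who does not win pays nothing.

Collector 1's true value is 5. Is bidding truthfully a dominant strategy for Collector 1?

Consider the case where Collector 2 bids 3 and Collector 3 bids 3.
Truthful bid 5: wins, pays 5, utility 5 - 5 = 0.
Bid 3 instead: wins, pays 3, utility 5 - 3 = 2.
Since 2 > 0, bidding 3 is strictly better here, so truthful bidding is not dominant.

No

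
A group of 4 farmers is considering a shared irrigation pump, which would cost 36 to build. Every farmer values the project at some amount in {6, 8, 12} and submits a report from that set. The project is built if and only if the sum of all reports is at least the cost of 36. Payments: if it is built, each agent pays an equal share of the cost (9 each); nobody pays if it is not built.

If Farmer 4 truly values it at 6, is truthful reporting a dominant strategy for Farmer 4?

Yes

Check each profile of the others' reports and compare truth against every alternative report.
Others report (8, 8, 12): truth gives 0, best alternative gives -3.
Others report (8, 12, 8): truth gives 0, best alternative gives -3.
Others report (12, 8, 8): truth gives 0, best alternative gives -3.
Others report (6, 12, 12): truth gives -3, best alternative gives -3.
Others report (8, 12, 12): truth gives -3, best alternative gives -3.
Others report (12, 6, 12): truth gives -3, best alternative gives -3.
(Remaining 21 profiles checked similarly; truth is weakly best in each.)
In every case the truthful report is at least as good as any alternative, so it is a dominant strategy.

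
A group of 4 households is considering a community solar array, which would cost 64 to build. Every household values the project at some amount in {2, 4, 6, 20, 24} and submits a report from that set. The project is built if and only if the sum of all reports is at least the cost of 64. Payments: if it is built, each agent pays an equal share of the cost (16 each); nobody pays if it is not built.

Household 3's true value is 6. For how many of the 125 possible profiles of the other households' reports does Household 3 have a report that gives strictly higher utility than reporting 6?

Others report (20, 20, 20): truth gives -10; report 2 gives 0 > -10. Violating.
Others report (2, 2, 2): truth gives 0; no alternative beats it.
Others report (2, 2, 4): truth gives 0; no alternative beats it.
(Checking all 125 profiles: 1 has a profitable deviation, 124 do not.)

1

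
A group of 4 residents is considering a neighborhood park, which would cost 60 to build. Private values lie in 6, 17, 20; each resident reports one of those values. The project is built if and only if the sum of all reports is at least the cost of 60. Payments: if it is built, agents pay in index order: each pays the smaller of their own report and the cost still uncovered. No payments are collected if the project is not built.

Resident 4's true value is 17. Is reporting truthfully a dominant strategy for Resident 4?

Yes

Check each profile of the others' reports and compare truth against every alternative report.
Others report (20, 20, 20): truth gives 17, best alternative gives 17.
Others report (17, 20, 20): truth gives 14, best alternative gives 14.
Others report (20, 17, 20): truth gives 14, best alternative gives 14.
Others report (20, 20, 17): truth gives 14, best alternative gives 14.
Others report (17, 17, 20): truth gives 11, best alternative gives 11.
Others report (17, 20, 17): truth gives 11, best alternative gives 11.
(Remaining 21 profiles checked similarly; truth is weakly best in each.)
In every case the truthful report is at least as good as any alternative, so it is a dominant strategy.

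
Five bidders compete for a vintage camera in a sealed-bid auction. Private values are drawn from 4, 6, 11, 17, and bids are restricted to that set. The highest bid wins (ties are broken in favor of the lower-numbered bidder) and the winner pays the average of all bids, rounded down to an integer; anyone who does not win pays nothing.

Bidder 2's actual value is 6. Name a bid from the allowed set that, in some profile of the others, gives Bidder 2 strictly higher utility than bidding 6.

11

Suppose Bidder 1 bids 6, Bidder 3 bids 4, Bidder 4 bids 4 and Bidder 5 bids 4.
Bid 6: loses, pays 0, utility 0.
Bid 11: wins, pays 5, utility 6 - 5 = 1.
So bidding 11 beats truth here (1 > 0).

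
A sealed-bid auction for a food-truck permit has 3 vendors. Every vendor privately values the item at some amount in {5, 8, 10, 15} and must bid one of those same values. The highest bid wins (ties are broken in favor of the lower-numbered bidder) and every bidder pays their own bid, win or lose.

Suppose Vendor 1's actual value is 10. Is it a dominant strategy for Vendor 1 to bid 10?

No

Consider the case where Vendor 2 bids 5 and Vendor 3 bids 5.
Truthful bid 10: wins, pays 10, utility 10 - 10 = 0.
Bid 5 instead: wins, pays 5, utility 10 - 5 = 5.
Since 5 > 0, bidding 5 is strictly better here, so truthful bidding is not dominant.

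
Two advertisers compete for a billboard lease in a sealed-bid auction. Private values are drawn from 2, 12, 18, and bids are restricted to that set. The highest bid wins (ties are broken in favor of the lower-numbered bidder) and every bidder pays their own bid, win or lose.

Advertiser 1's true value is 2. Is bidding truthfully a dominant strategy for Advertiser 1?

Yes

Check each profile of the others' bids and compare truth against every alternative bid.
Others bid (2): truth gives 0, best alternative gives -10.
Others bid (18): truth gives -2, best alternative gives -12.
Others bid (12): truth gives -2, best alternative gives -10.
In every case the truthful bid is at least as good as any alternative, so it is a dominant strategy.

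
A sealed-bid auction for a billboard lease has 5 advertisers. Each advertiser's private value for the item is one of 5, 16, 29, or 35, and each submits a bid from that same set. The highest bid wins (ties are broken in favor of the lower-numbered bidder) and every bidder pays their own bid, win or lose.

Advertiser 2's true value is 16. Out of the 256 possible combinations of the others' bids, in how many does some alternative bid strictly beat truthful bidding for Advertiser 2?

248

Others bid (5, 5, 5, 29): truth gives -16; bid 5 gives -5 > -16. Violating.
Others bid (5, 5, 5, 35): truth gives -16; bid 5 gives -5 > -16. Violating.
Others bid (5, 5, 16, 29): truth gives -16; bid 5 gives -5 > -16. Violating.
Others bid (5, 5, 16, 35): truth gives -16; bid 5 gives -5 > -16. Violating.
Others bid (5, 5, 5, 5): truth gives 0; no alternative beats it.
Others bid (5, 5, 5, 16): truth gives 0; no alternative beats it.
(Checking all 256 profiles: 248 have a profitable deviation, 8 do not.)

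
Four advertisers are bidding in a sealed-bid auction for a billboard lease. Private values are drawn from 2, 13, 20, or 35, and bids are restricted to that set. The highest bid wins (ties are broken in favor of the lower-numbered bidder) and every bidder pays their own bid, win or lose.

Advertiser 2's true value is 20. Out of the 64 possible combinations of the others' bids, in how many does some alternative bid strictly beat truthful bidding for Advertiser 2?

50

Others bid (2, 2, 2): truth gives 0; bid 13 gives 7 > 0. Violating.
Others bid (2, 2, 13): truth gives 0; bid 13 gives 7 > 0. Violating.
Others bid (2, 2, 35): truth gives -20; bid 2 gives -2 > -20. Violating.
Others bid (2, 13, 2): truth gives 0; bid 13 gives 7 > 0. Violating.
Others bid (2, 2, 20): truth gives 0; no alternative beats it.
Others bid (2, 13, 20): truth gives 0; no alternative beats it.
(Checking all 64 profiles: 50 have a profitable deviation, 14 do not.)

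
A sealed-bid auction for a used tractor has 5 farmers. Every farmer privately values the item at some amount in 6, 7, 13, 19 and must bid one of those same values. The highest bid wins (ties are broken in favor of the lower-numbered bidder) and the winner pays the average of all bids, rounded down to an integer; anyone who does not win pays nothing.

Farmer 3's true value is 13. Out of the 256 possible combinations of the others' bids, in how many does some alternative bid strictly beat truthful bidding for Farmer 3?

78

Others bid (6, 6, 6, 6): truth gives 6; bid 7 gives 7 > 6. Violating.
Others bid (6, 6, 6, 7): truth gives 6; bid 7 gives 7 > 6. Violating.
Others bid (6, 6, 6, 19): truth gives 0; bid 19 gives 2 > 0. Violating.
Others bid (6, 6, 7, 6): truth gives 6; bid 7 gives 7 > 6. Violating.
Others bid (6, 6, 6, 13): truth gives 5; no alternative beats it.
Others bid (6, 6, 7, 13): truth gives 4; no alternative beats it.
(Checking all 256 profiles: 78 have a profitable deviation, 178 do not.)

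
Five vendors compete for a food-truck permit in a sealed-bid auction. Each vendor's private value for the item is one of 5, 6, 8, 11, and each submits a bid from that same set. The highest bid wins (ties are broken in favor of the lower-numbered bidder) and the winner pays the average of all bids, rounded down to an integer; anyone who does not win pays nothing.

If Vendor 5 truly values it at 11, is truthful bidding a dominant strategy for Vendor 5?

Consider the case where Vendor 1 bids 5, Vendor 2 bids 5, Vendor 3 bids 5 and Vendor 4 bids 5.
Truthful bid 11: wins, pays 6, utility 11 - 6 = 5.
Bid 6 instead: wins, pays 5, utility 11 - 5 = 6.
Since 6 > 5, bidding 6 is strictly better here, so truthful bidding is not dominant.

No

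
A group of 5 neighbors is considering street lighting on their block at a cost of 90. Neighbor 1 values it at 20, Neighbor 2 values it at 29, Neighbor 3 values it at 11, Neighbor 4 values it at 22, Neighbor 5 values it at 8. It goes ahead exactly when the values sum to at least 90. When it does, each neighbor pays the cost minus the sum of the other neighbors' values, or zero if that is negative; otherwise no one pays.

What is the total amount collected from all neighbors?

Total value 90 ≥ cost 90, so it is built.
Neighbor 1: others sum to 70; max(0, 90 - 70) = 20.
Neighbor 2: others sum to 61; max(0, 90 - 61) = 29.
Neighbor 3: others sum to 79; max(0, 90 - 79) = 11.
Neighbor 4: others sum to 68; max(0, 90 - 68) = 22.
Neighbor 5: others sum to 82; max(0, 90 - 82) = 8.
Total collected = 20 + 29 + 11 + 22 + 8 = 90.

90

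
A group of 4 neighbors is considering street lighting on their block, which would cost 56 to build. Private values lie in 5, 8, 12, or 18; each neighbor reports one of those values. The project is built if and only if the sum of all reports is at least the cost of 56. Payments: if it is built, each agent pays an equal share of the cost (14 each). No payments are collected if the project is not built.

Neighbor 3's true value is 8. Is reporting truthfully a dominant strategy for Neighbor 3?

Consider the case where Neighbor 1 reports 12, Neighbor 2 reports 18 and Neighbor 4 reports 18.
Truthful report 8: project built, pays 14, utility 8 - 14 = -6.
Report 5 instead: project not built, utility 0.
Since 0 > -6, reporting 5 is strictly better here, so truthful reporting is not dominant.

No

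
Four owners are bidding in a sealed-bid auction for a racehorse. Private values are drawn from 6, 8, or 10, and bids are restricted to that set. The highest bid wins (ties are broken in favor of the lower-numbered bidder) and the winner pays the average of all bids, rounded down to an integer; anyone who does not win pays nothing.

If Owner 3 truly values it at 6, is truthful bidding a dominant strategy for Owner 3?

Check each profile of the others' bids and compare truth against every alternative bid.
Others bid (6, 6, 8): truth gives 0, best alternative gives -1.
Others bid (6, 6, 6): truth gives 0, best alternative gives 0.
Others bid (6, 6, 10): truth gives 0, best alternative gives 0.
Others bid (6, 8, 6): truth gives 0, best alternative gives 0.
Others bid (6, 8, 8): truth gives 0, best alternative gives 0.
Others bid (6, 8, 10): truth gives 0, best alternative gives 0.
(Remaining 21 profiles checked similarly; truth is weakly best in each.)
In every case the truthful bid is at least as good as any alternative, so it is a dominant strategy.

Yes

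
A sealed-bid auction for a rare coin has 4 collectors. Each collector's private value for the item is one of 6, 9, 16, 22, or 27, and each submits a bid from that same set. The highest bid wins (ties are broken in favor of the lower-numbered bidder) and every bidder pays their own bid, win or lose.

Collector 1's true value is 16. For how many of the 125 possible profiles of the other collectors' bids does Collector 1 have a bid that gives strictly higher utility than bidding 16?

Others bid (6, 6, 6): truth gives 0; bid 6 gives 10 > 0. Violating.
Others bid (6, 6, 9): truth gives 0; bid 9 gives 7 > 0. Violating.
Others bid (6, 6, 22): truth gives -16; bid 6 gives -6 > -16. Violating.
Others bid (6, 6, 27): truth gives -16; bid 6 gives -6 > -16. Violating.
Others bid (6, 6, 16): truth gives 0; no alternative beats it.
Others bid (6, 9, 16): truth gives 0; no alternative beats it.
(Checking all 125 profiles: 106 have a profitable deviation, 19 do not.)

106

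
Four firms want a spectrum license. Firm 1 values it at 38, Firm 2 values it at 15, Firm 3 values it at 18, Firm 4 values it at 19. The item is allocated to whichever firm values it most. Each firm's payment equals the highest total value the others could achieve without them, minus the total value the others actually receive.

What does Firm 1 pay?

19

Firm 1 has the highest value and receives the item.
Without Firm 1, the item would go to the next-highest value, 19, so the others could achieve 19.
With Firm 1 present and winning, the others receive nothing, so their total is 0.
Payment = 19 - 0 = 19.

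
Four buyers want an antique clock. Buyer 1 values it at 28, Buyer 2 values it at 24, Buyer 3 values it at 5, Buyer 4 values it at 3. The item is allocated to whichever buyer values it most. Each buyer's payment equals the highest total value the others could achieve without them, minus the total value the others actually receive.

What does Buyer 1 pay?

24

Buyer 1 has the highest value and receives the item.
Without Buyer 1, the item would go to the next-highest value, 24, so the others could achieve 24.
With Buyer 1 present and winning, the others receive nothing, so their total is 0.
Payment = 24 - 0 = 24.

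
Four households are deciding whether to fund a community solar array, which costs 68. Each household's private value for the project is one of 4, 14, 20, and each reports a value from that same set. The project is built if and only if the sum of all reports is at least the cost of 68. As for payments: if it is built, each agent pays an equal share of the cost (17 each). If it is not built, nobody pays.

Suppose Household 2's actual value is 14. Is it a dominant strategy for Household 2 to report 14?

No

Consider the case where Household 1 reports 14, Household 3 reports 20 and Household 4 reports 20.
Truthful report 14: project built, pays 17, utility 14 - 17 = -3.
Report 4 instead: project not built, utility 0.
Since 0 > -3, reporting 4 is strictly better here, so truthful reporting is not dominant.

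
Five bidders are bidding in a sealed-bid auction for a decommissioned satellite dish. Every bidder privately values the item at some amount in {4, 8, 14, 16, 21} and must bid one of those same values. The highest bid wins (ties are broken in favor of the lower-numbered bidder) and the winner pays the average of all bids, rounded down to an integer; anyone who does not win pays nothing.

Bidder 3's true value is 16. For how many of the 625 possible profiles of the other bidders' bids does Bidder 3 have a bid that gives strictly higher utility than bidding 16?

226

Others bid (4, 4, 4, 4): truth gives 10; bid 8 gives 12 > 10. Violating.
Others bid (4, 4, 4, 8): truth gives 9; bid 8 gives 11 > 9. Violating.
Others bid (4, 4, 4, 21): truth gives 0; bid 21 gives 6 > 0. Violating.
Others bid (4, 4, 8, 4): truth gives 9; bid 8 gives 11 > 9. Violating.
Others bid (4, 4, 4, 14): truth gives 8; no alternative beats it.
Others bid (4, 4, 4, 16): truth gives 8; no alternative beats it.
(Checking all 625 profiles: 226 have a profitable deviation, 399 do not.)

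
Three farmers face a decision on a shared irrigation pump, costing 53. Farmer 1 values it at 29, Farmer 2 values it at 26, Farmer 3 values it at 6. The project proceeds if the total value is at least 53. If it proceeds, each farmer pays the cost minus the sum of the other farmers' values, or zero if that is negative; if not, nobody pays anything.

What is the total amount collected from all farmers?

Total value 61 ≥ cost 53, so it is built.
Farmer 1: others sum to 32; max(0, 53 - 32) = 21.
Farmer 2: others sum to 35; max(0, 53 - 35) = 18.
Farmer 3: others sum to 55; max(0, 53 - 55) = 0.
Total collected = 21 + 18 + 0 = 39.

39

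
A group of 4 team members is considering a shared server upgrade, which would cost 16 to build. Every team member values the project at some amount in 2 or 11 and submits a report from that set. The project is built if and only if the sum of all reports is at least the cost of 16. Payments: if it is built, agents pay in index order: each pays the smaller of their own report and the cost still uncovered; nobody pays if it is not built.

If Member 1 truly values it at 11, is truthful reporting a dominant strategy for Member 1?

No

Consider the case where Member 2 reports 2, Member 3 reports 2 and Member 4 reports 11.
Truthful report 11: project built, pays 11, utility 11 - 11 = 0.
Report 2 instead: project built, pays 2, utility 11 - 2 = 9.
Since 9 > 0, reporting 2 is strictly better here, so truthful reporting is not dominant.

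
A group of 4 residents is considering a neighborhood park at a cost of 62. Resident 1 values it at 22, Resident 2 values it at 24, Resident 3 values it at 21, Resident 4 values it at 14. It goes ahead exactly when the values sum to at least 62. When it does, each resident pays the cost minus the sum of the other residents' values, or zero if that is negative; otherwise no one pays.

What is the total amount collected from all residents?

Total value 81 ≥ cost 62, so it is built.
Resident 1: others sum to 59; max(0, 62 - 59) = 3.
Resident 2: others sum to 57; max(0, 62 - 57) = 5.
Resident 3: others sum to 60; max(0, 62 - 60) = 2.
Resident 4: others sum to 67; max(0, 62 - 67) = 0.
Total collected = 3 + 5 + 2 + 0 = 10.

10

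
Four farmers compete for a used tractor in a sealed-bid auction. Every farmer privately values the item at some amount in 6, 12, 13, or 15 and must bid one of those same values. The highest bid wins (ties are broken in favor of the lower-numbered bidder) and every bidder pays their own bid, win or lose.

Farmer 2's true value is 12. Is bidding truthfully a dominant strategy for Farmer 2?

Consider the case where Farmer 1 bids 6, Farmer 3 bids 6 and Farmer 4 bids 13.
Truthful bid 12: loses but pays 12, utility -12.
Bid 6 instead: loses but pays 6, utility -6.
Since -6 > -12, bidding 6 is strictly better here, so truthful bidding is not dominant.

No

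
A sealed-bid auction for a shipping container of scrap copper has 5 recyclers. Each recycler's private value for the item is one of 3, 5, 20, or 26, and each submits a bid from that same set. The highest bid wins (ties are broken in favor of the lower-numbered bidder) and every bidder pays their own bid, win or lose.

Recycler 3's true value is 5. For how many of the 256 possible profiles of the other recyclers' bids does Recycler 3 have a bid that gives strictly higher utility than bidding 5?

252

Others bid (3, 3, 3, 20): truth gives -5; bid 3 gives -3 > -5. Violating.
Others bid (3, 3, 3, 26): truth gives -5; bid 3 gives -3 > -5. Violating.
Others bid (3, 3, 5, 20): truth gives -5; bid 3 gives -3 > -5. Violating.
Others bid (3, 3, 5, 26): truth gives -5; bid 3 gives -3 > -5. Violating.
Others bid (3, 3, 3, 3): truth gives 0; no alternative beats it.
Others bid (3, 3, 3, 5): truth gives 0; no alternative beats it.
(Checking all 256 profiles: 252 have a profitable deviation, 4 do not.)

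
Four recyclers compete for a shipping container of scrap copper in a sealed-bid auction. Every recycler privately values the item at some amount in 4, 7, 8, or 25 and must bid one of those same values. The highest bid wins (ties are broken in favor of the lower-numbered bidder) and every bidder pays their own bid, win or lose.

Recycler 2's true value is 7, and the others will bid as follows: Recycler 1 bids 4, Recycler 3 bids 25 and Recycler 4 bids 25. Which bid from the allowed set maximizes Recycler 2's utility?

Bid 4: loses but pays 4, utility -4.
Bid 7: loses but pays 7, utility -7.
Bid 8: loses but pays 8, utility -8.
Bid 25: wins, pays 25, utility 7 - 25 = -18.
The best choice is 4 with utility -4.

4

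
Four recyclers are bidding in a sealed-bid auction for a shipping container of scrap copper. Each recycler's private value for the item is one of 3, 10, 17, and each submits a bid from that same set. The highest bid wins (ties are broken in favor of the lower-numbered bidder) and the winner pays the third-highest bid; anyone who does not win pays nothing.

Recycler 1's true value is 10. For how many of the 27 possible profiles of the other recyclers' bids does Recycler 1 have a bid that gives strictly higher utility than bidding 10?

Others bid (3, 3, 17): truth gives 0; bid 17 gives 7 > 0. Violating.
Others bid (3, 17, 3): truth gives 0; bid 17 gives 7 > 0. Violating.
Others bid (17, 3, 3): truth gives 0; bid 17 gives 7 > 0. Violating.
Others bid (3, 3, 3): truth gives 7; no alternative beats it.
Others bid (3, 3, 10): truth gives 7; no alternative beats it.
(Checking all 27 profiles: 3 have a profitable deviation, 24 do not.)

3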